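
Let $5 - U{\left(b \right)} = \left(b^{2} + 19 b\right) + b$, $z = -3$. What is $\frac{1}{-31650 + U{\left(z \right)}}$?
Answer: $- \frac{1}{31594} \approx -3.1652 \cdot 10^{-5}$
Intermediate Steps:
$U{\left(b \right)} = 5 - b^{2} - 20 b$ ($U{\left(b \right)} = 5 - \left(\left(b^{2} + 19 b\right) + b\right) = 5 - \left(b^{2} + 20 b\right) = 5 - b^{2} - 20 b$)
$\frac{1}{-31650 + U{\left(z \right)}} = \frac{1}{-31650 - -56} = \frac{1}{-31650 + \left(5 - 9 + 60\right)} = \frac{1}{-31650 + 56} = \frac{1}{-31594} = - \frac{1}{31594}$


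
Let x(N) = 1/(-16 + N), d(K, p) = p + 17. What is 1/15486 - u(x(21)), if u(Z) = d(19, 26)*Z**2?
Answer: -665873/387150 ≈ -1.7199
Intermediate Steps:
d(K, p) = 17 + p
u(Z) = 43*Z**2 (u(Z) = (17 + 26)*Z**2 = 43*Z**2)
1/15486 - u(x(21)) = 1/15486 - 43*(1/(-16 + 21))**2 = 1/15486 - 43*(1/5)**2 = 1/15486 - 43/25 = -665873/387150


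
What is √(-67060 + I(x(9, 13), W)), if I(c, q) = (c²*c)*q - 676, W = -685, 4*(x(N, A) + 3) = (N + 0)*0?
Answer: I*√49241 ≈ 221.9*I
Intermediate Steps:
x(N, A) = -3 (x(N, A) = -3 + ((N + 0)*0)/4 = -3 + (N*0)/4 = -3 + (¼)*0 = -3 + 0 = -3)
I(c, q) = -676 + q*c³ (I(c, q) = c³*q - 676 = q*c³ - 676 = -676 + q*c³)
√(-67060 + I(x(9, 13), W)) = √(-67060 + (-676 - 685*(-3)³)) = √(-67060 + (-676 - 685*(-27))) = √(-67060 + (-676 + 18495)) = √(-67060 + 17819) = √(-49241) = I*√49241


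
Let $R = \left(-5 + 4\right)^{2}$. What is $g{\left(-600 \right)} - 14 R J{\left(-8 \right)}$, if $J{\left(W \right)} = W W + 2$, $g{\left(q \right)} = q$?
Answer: $-1524$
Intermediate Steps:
$R = 1$ ($R = \left(-1\right)^{2} = 1$)
$J{\left(W \right)} = 2 + W^{2}$ ($J{\left(W \right)} = W^{2} + 2 = 2 + W^{2}$)
$g{\left(-600 \right)} - 14 R J{\left(-8 \right)} = -600 - 14 \cdot 1 \left(2 + \left(-8\right)^{2}\right) = -600 - 14 \left(2 + 64\right) = -600 - 14 \cdot 66 = -600 - 924 = -1524$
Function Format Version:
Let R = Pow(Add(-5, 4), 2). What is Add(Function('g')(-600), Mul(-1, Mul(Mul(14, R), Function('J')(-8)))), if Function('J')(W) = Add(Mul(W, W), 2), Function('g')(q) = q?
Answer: -1524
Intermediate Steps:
R = 1 (R = Pow(-1, 2) = 1)
Function('J')(W) = Add(2, Pow(W, 2)) (Function('J')(W) = Add(Pow(W, 2), 2) = Add(2, Pow(W, 2)))
Add(Function('g')(-600), Mul(-1, Mul(Mul(14, R), Function('J')(-8)))) = Add(-600, Mul(-1, Mul(Mul(14, 1), Add(2, Pow(-8, 2))))) = Add(-600, Mul(-1, Mul(14, Add(2, 64)))) = Add(-600, Mul(-1, Mul(14, 66))) = Add(-600, Mul(-1, 924)) = Add(-600, -924) = -1524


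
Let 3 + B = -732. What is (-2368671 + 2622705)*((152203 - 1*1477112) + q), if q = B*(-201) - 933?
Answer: -299279233638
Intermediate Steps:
B = -735 (B = -3 - 732 = -735)
q = 146802 (q = -735*(-201) - 933 = 147735 - 933 = 146802)
(-2368671 + 2622705)*((152203 - 1*1477112) + q) = (-2368671 + 2622705)*((152203 - 1*1477112) + 146802) = 254034*((152203 - 1477112) + 146802) = 254034*(-1324909 + 146802) = 254034*(-1178107) = -299279233638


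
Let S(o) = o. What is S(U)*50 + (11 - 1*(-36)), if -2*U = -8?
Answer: 247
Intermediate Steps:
U = 4 (U = -1/2*(-8) = 4)
S(U)*50 + (11 - 1*(-36)) = 4*50 + (11 - 1*(-36)) = 200 + (11 + 36) = 200 + 47 = 247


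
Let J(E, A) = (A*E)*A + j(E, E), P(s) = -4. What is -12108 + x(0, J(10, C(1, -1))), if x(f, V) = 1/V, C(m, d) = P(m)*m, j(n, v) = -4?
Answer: -1888847/156 ≈ -12108.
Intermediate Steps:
C(m, d) = -4*m
J(E, A) = -4 + E*A² (J(E, A) = (A*E)*A - 4 = E*A² - 4 = -4 + E*A²)
-12108 + x(0, J(10, C(1, -1))) = -12108 + 1/(-4 + 10*(-4*1)²) = -12108 + 1/(-4 + 10*(-4)²) = -12108 + 1/(-4 + 10*16) = -12108 + 1/(-4 + 160) = -12108 + 1/156 = -1888847/156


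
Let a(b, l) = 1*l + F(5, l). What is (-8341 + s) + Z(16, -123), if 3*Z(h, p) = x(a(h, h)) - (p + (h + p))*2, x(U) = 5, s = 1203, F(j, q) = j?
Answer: -6983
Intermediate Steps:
a(b, l) = 5 + l (a(b, l) = 1*l + 5 = l + 5 = 5 + l)
Z(h, p) = 5/3 - 4*p/3 - 2*h/3 (Z(h, p) = (5 - (p + (h + p))*2)/3 = (5 - (h + 2*p)*2)/3 = (5 - (2*h + 4*p))/3 = (5 + (-4*p - 2*h))/3 = (5 - 4*p - 2*h)/3 = 5/3 - 4*p/3 - 2*h/3)
(-8341 + s) + Z(16, -123) = (-8341 + 1203) + (5/3 - 4/3*(-123) - 2/3*16) = -7138 + (5/3 + 164 - 32/3) = -7138 + 155 = -6983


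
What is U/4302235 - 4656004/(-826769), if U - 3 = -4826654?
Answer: 16040697948321/3556954528715 ≈ 4.5097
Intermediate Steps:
U = -4826651 (U = 3 - 4826654 = -4826651)
U/4302235 - 4656004/(-826769) = -4826651/4302235 - 4656004/(-826769) = -4826651*1/4302235 - 4656004*(-1/826769) = -4826651/4302235 + 4656004/826769 = 16040697948321/3556954528715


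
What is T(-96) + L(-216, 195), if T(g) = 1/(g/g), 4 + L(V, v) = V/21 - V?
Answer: 1419/7 ≈ 202.71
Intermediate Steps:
L(V, v) = -4 - 20*V/21 (L(V, v) = -4 + (V/21 - V) = -4 - 20*V/21)
T(g) = 1 (T(g) = 1/1 = 1)
T(-96) + L(-216, 195) = 1 + (-4 - 20/21*(-216)) = 1 + (-4 + 1440/7) = 1 + 1412/7 = 1419/7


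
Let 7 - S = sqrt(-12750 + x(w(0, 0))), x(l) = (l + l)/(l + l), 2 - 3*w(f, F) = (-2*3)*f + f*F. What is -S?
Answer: -7 + I*sqrt(12749) ≈ -7.0 + 112.91*I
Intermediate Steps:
w(f, F) = 2/3 + 2*f - F*f/3 (w(f, F) = 2/3 - ((-2*3)*f + f*F)/3 = 2/3 - (-6*f + F*f)/3 = 2/3 + (2*f - F*f/3) = 2/3 + 2*f - F*f/3)
x(l) = 1 (x(l) = (2*l)/((2*l)) = (2*l)*(1/(2*l)) = 1)
S = 7 - I*sqrt(12749) (S = 7 - sqrt(-12750 + 1) = 7 - sqrt(-12749) = 7 - I*sqrt(12749) ≈ 7.0 - 112.91*I)
-S = -(7 - I*sqrt(12749)) = -7 + I*sqrt(12749)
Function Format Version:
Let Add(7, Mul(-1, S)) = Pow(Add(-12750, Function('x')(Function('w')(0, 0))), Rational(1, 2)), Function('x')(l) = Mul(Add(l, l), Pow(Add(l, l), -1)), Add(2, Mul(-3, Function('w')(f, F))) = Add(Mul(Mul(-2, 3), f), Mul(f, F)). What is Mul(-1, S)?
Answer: Add(-7, Mul(I, Pow(12749, Rational(1, 2)))) ≈ Add(-7.0000, Mul(112.91, I))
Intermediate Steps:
Function('w')(f, F) = Add(Rational(2, 3), Mul(2, f), Mul(Rational(-1, 3), F, f)) (Function('w')(f, F) = Add(Rational(2, 3), Mul(Rational(-1, 3), Add(Mul(Mul(-2, 3), f), Mul(f, F)))) = Add(Rational(2, 3), Mul(Rational(-1, 3), Add(Mul(-6, f), Mul(F, f)))) = Add(Rational(2, 3), Add(Mul(2, f), Mul(Rational(-1, 3), F, f))) = Add(Rational(2, 3), Mul(2, f), Mul(Rational(-1, 3), F, f)))
Function('x')(l) = 1 (Function('x')(l) = Mul(Mul(2, l), Pow(Mul(2, l), -1)) = Mul(Mul(2, l), Mul(Rational(1, 2), Pow(l, -1))) = 1)
S = Add(7, Mul(-1, I, Pow(12749, Rational(1, 2)))) (S = Add(7, Mul(-1, Pow(Add(-12750, 1), Rational(1, 2)))) = Add(7, Mul(-1, Pow(-12749, Rational(1, 2)))) = Add(7, Mul(-1, Mul(I, Pow(12749, Rational(1, 2))))) = Add(7, Mul(-1, I, Pow(12749, Rational(1, 2)))) ≈ Add(7.0000, Mul(-112.91, I)))
Mul(-1, S) = Mul(-1, Add(7, Mul(-1, I, Pow(12749, Rational(1, 2))))) = Add(-7, Mul(I, Pow(12749, Rational(1, 2))))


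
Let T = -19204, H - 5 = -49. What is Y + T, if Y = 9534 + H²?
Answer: -7734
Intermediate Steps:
H = -44 (H = 5 - 49 = -44)
Y = 11470 (Y = 9534 + (-44)² = 9534 + 1936 = 11470)
Y + T = 11470 - 19204 = -7734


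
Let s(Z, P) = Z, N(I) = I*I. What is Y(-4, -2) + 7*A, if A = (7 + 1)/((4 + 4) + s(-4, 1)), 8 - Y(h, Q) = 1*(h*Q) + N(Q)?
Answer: 10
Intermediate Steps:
N(I) = I²
Y(h, Q) = 8 - Q² - Q*h (Y(h, Q) = 8 - (1*(h*Q) + Q²) = 8 - (1*(Q*h) + Q²) = 8 - (Q*h + Q²) = 8 - (Q² + Q*h) = 8 + (-Q² - Q*h) = 8 - Q² - Q*h)
A = 2 (A = (7 + 1)/((4 + 4) - 4) = 8/(8 - 4) = 8/4 = 8*(¼) = 2)
Y(-4, -2) + 7*A = (8 - 1*(-2)² - 1*(-2)*(-4)) + 7*2 = (8 - 1*4 - 8) + 14 = (8 - 4 - 8) + 14 = -4 + 14 = 10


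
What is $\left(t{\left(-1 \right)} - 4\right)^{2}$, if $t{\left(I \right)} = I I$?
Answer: $9$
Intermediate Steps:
$t{\left(I \right)} = I^{2}$
$\left(t{\left(-1 \right)} - 4\right)^{2} = \left(\left(-1\right)^{2} - 4\right)^{2} = \left(1 - 4\right)^{2} = \left(-3\right)^{2} = 9$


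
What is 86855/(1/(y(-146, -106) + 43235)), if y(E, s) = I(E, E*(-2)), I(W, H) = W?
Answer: 3742495095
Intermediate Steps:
y(E, s) = E
86855/(1/(y(-146, -106) + 43235)) = 86855/(1/(-146 + 43235)) = 86855/(1/43089) = 86855*43089 = 3742495095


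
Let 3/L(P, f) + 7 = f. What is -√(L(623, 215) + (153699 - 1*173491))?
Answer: -I*√53517529/52 ≈ -140.68*I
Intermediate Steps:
L(P, f) = 3/(-7 + f)
-√(L(623, 215) + (153699 - 1*173491)) = -√(3/(-7 + 215) + (153699 - 1*173491)) = -√(3/208 + (153699 - 173491)) = -√(3*(1/208) - 19792) = -√(3/208 - 19792) = -√(-4116733/208) = -I*√53517529/52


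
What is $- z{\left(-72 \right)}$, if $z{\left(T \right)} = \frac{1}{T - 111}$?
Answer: $\frac{1}{183} \approx 0.0054645$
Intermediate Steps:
$z{\left(T \right)} = \frac{1}{-111 + T}$
$- z{\left(-72 \right)} = - \frac{1}{-111 - 72} = - \frac{1}{-183} = \left(-1\right) \left(- \frac{1}{183}\right) = \frac{1}{183}$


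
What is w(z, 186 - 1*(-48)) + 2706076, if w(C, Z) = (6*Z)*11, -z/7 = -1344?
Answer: 2721520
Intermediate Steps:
z = 9408 (z = -7*(-1344) = 9408)
w(C, Z) = 66*Z
w(z, 186 - 1*(-48)) + 2706076 = 66*(186 - 1*(-48)) + 2706076 = 66*(186 + 48) + 2706076 = 66*234 + 2706076 = 15444 + 2706076 = 2721520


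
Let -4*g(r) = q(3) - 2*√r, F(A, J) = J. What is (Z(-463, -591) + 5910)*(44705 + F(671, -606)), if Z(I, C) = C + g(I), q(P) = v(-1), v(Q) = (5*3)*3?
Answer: 936265869/4 + 44099*I*√463/2 ≈ 2.3407e+8 + 4.7445e+5*I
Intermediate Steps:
v(Q) = 45 (v(Q) = 15*3 = 45)
q(P) = 45
g(r) = -45/4 + √r/2 (g(r) = -(45 - 2*√r)/4 = -45/4 + √r/2)
Z(I, C) = -45/4 + C + √I/2 (Z(I, C) = C + (-45/4 + √I/2) = -45/4 + C + √I/2)
(Z(-463, -591) + 5910)*(44705 + F(671, -606)) = ((-45/4 - 591 + √(-463)/2) + 5910)*(44705 - 606) = ((-45/4 - 591 + (I*√463)/2) + 5910)*44099 = ((-45/4 - 591 + I*√463/2) + 5910)*44099 = ((-2409/4 + I*√463/2) + 5910)*44099 = (21231/4 + I*√463/2)*44099 = 936265869/4 + 44099*I*√463/2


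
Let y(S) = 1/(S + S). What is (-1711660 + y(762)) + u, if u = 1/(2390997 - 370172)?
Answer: -5271463144895651/3079737300 ≈ -1.7117e+6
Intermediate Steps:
u = 1/2020825 ≈ 4.9485e-7
y(S) = 1/(2*S)
(-1711660 + y(762)) + u = (-1711660 + (1/2)/762) + 1/2020825 = (-1711660 + (1/2)*(1/762)) + 1/2020825 = (-1711660 + 1/1524) + 1/2020825 = -2608569839/1524 + 1/2020825 = -5271463144895651/3079737300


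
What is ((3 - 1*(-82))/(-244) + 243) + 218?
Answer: 112399/244 ≈ 460.65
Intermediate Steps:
((3 - 1*(-82))/(-244) + 243) + 218 = ((3 + 82)*(-1/244) + 243) + 218 = (85*(-1/244) + 243) + 218 = (-85/244 + 243) + 218 = 59207/244 + 218 = 112399/244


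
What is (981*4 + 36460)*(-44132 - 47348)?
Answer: -3694328320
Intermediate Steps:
(981*4 + 36460)*(-44132 - 47348) = (3924 + 36460)*(-91480) = 40384*(-91480) = -3694328320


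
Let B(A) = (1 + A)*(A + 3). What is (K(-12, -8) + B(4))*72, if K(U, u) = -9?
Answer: 1872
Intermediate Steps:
B(A) = (1 + A)*(3 + A)
(K(-12, -8) + B(4))*72 = (-9 + (3 + 4² + 4*4))*72 = (-9 + (3 + 16 + 16))*72 = (-9 + 35)*72 = 26*72 = 1872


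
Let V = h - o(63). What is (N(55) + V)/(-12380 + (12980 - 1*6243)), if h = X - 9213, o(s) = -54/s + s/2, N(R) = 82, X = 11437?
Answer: -31855/79002 ≈ -0.40322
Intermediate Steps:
o(s) = s/2 - 54/s (o(s) = -54/s + s*(½) = -54/s + s/2 = s/2 - 54/s)
h = 2224 (h = 11437 - 9213 = 2224)
V = 30707/14 (V = 2224 - ((½)*63 - 54/63) = 2224 - (63/2 - 54*1/63) = 2224 - (63/2 - 6/7) = 2224 - 1*429/14 = 2224 - 429/14 = 30707/14 ≈ 2193.4)
(N(55) + V)/(-12380 + (12980 - 1*6243)) = (82 + 30707/14)/(-12380 + (12980 - 1*6243)) = 31855/(14*(-12380 + (12980 - 6243))) = 31855/(14*(-12380 + 6737)) = (31855/14)/(-5643) = (31855/14)*(-1/5643) = -31855/79002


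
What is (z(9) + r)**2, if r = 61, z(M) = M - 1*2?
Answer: 4624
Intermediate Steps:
z(M) = -2 + M (z(M) = M - 2 = -2 + M)
(z(9) + r)**2 = ((-2 + 9) + 61)**2 = (7 + 61)**2 = 68**2 = 4624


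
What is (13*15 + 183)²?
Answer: 142884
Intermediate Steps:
(13*15 + 183)² = (195 + 183)² = 378² = 142884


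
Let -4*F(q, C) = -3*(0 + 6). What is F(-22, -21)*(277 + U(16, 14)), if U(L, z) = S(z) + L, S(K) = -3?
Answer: 1305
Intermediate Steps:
F(q, C) = 9/2 (F(q, C) = -(-3)*(0 + 6)/4 = -(-3)*6/4 = -¼*(-18) = 9/2)
U(L, z) = -3 + L
F(-22, -21)*(277 + U(16, 14)) = 9*(277 + (-3 + 16))/2 = 9*(277 + 13)/2 = (9/2)*290 = 1305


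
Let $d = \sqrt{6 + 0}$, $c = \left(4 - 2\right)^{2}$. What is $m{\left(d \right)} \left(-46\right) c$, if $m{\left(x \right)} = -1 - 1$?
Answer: $368$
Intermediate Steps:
$c = 4$ ($c = 2^{2} = 4$)
$d = \sqrt{6} \approx 2.4495$
$m{\left(x \right)} = -2$ ($m{\left(x \right)} = -1 - 1 = -2$)
$m{\left(d \right)} \left(-46\right) c = \left(-2\right) \left(-46\right) 4 = 92 \cdot 4 = 368$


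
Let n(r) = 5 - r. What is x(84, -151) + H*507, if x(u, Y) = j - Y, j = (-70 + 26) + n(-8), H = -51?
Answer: -25737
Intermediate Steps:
j = -31 (j = (-70 + 26) + (5 - 1*(-8)) = -44 + (5 + 8) = -44 + 13 = -31)
x(u, Y) = -31 - Y
x(84, -151) + H*507 = (-31 - 1*(-151)) - 51*507 = (-31 + 151) - 25857 = 120 - 25857 = -25737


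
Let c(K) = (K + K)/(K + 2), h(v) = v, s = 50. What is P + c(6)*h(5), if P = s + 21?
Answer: 157/2 ≈ 78.500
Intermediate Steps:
c(K) = 2*K/(2 + K) (c(K) = (2*K)/(2 + K) = 2*K/(2 + K))
P = 71 (P = 50 + 21 = 71)
P + c(6)*h(5) = 71 + (2*6/(2 + 6))*5 = 71 + (2*6/8)*5 = 71 + (2*6*(⅛))*5 = 71 + (3/2)*5 = 71 + 15/2 = 157/2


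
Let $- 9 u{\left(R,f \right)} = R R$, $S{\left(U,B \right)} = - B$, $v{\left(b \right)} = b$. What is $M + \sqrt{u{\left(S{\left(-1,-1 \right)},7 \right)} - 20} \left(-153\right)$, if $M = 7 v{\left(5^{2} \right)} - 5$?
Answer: $170 - 51 i \sqrt{181} \approx 170.0 - 686.13 i$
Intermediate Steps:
$u{\left(R,f \right)} = - \frac{R^{2}}{9}$ ($u{\left(R,f \right)} = - \frac{R R}{9} = - \frac{R^{2}}{9}$)
$M = 170$ ($M = 7 \cdot 5^{2} - 5 = 7 \cdot 25 - 5 = 175 - 5 = 170$)
$M + \sqrt{u{\left(S{\left(-1,-1 \right)},7 \right)} - 20} \left(-153\right) = 170 + \sqrt{- \frac{\left(\left(-1\right) \left(-1\right)\right)^{2}}{9} - 20} \left(-153\right) = 170 + \sqrt{- \frac{1^{2}}{9} - 20} \left(-153\right) = 170 + \sqrt{\left(- \frac{1}{9}\right) 1 - 20} \left(-153\right) = 170 + \sqrt{- \frac{1}{9} - 20} \left(-153\right) = 170 + \sqrt{- \frac{181}{9}} \left(-153\right) = 170 + \frac{i \sqrt{181}}{3} \left(-153\right) = 170 - 51 i \sqrt{181}$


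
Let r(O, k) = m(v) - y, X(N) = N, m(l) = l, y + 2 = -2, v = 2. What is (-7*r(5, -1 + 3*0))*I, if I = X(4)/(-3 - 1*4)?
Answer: 24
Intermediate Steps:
y = -4 (y = -2 - 2 = -4)
r(O, k) = 6 (r(O, k) = 2 - 1*(-4) = 2 + 4 = 6)
I = -4/7 (I = 4/(-3 - 1*4) = 4/(-3 - 4) = 4/(-7) = 4*(-1/7) = -4/7 ≈ -0.57143)
(-7*r(5, -1 + 3*0))*I = -7*6*(-4/7) = -42*(-4/7) = 24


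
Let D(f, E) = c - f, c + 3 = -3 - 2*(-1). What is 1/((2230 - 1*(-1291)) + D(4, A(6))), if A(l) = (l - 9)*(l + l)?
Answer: 1/3513 ≈ 0.00028466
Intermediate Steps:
A(l) = 2*l*(-9 + l) (A(l) = (-9 + l)*(2*l) = 2*l*(-9 + l))
c = -4 (c = -3 + (-3 - 2*(-1)) = -3 + (-3 + 2) = -3 - 1 = -4)
D(f, E) = -4 - f
1/((2230 - 1*(-1291)) + D(4, A(6))) = 1/((2230 - 1*(-1291)) + (-4 - 1*4)) = 1/((2230 + 1291) + (-4 - 4)) = 1/(3521 - 8) = 1/3513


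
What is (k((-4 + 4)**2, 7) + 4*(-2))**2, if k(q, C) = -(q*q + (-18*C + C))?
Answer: 12321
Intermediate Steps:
k(q, C) = -q**2 + 17*C (k(q, C) = -(q**2 - 17*C) = -q**2 + 17*C)
(k((-4 + 4)**2, 7) + 4*(-2))**2 = ((-((-4 + 4)**2)**2 + 17*7) + 4*(-2))**2 = ((-(0**2)**2 + 119) - 8)**2 = ((-1*0**2 + 119) - 8)**2 = ((-1*0 + 119) - 8)**2 = ((0 + 119) - 8)**2 = (119 - 8)**2 = 111**2 = 12321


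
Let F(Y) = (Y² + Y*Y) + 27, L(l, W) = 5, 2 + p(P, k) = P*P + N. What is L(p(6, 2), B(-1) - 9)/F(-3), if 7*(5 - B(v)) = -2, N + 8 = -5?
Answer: ⅑ ≈ 0.11111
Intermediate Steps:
N = -13 (N = -8 - 5 = -13)
B(v) = 37/7 (B(v) = 5 - ⅐*(-2) = 5 + 2/7 = 37/7)
p(P, k) = -15 + P² (p(P, k) = -2 + (P*P - 13) = -2 + (P² - 13) = -2 + (-13 + P²) = -15 + P²)
F(Y) = 27 + 2*Y² (F(Y) = (Y² + Y²) + 27 = 2*Y² + 27 = 27 + 2*Y²)
L(p(6, 2), B(-1) - 9)/F(-3) = 5/(27 + 2*(-3)²) = 5/(27 + 2*9) = 5/(27 + 18) = 5/45 = 5*(1/45) = ⅑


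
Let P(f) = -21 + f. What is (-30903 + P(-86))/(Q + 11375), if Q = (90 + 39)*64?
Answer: -31010/19631 ≈ -1.5796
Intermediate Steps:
Q = 8256 (Q = 129*64 = 8256)
(-30903 + P(-86))/(Q + 11375) = (-30903 + (-21 - 86))/(8256 + 11375) = (-30903 - 107)/19631 = -31010*1/19631 = -31010/19631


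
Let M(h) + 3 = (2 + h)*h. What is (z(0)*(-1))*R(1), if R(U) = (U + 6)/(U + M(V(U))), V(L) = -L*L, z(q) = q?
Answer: 0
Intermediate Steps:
V(L) = -L²
M(h) = -3 + h*(2 + h) (M(h) = -3 + (2 + h)*h = -3 + h*(2 + h))
R(U) = (6 + U)/(-3 + U + U⁴ - 2*U²) (R(U) = (U + 6)/(U + (-3 + (-U²)² + 2*(-U²))) = (6 + U)/(U + (-3 + U⁴ - 2*U²)) = (6 + U)/(-3 + U + U⁴ - 2*U²))
(z(0)*(-1))*R(1) = (0*(-1))*((6 + 1)/(-3 + 1 + 1⁴ - 2*1²)) = 0*(7/(-3 + 1 + 1 - 2*1)) = 0*(7/(-3 + 1 + 1 - 2)) = 0*(7/(-3)) = 0*(-⅓*7) = 0*(-7/3) = 0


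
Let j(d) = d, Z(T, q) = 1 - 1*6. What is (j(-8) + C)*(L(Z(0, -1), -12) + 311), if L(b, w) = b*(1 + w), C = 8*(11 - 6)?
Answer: 11712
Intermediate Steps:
Z(T, q) = -5 (Z(T, q) = 1 - 6 = -5)
C = 40 (C = 8*5 = 40)
(j(-8) + C)*(L(Z(0, -1), -12) + 311) = (-8 + 40)*(-5*(1 - 12) + 311) = 32*(-5*(-11) + 311) = 32*(55 + 311) = 32*366 = 11712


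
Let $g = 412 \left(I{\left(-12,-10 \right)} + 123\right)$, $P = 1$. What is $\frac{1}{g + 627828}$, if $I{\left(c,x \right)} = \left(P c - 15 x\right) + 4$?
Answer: $\frac{1}{737008} \approx 1.3568 \cdot 10^{-6}$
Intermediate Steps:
$I{\left(c,x \right)} = 4 + c - 15 x$ ($I{\left(c,x \right)} = \left(1 c - 15 x\right) + 4 = \left(c - 15 x\right) + 4 = 4 + c - 15 x$)
$g = 109180$ ($g = 412 \left(\left(4 - 12 - -150\right) + 123\right) = 412 \left(\left(4 - 12 + 150\right) + 123\right) = 412 \left(142 + 123\right) = 412 \cdot 265 = 109180$)
$\frac{1}{g + 627828} = \frac{1}{109180 + 627828} = \frac{1}{737008}$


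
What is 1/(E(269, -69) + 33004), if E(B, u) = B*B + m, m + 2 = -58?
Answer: 1/105305 ≈ 9.4962e-6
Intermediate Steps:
m = -60 (m = -2 - 58 = -60)
E(B, u) = -60 + B**2 (E(B, u) = B*B - 60 = B**2 - 60 = -60 + B**2)
1/(E(269, -69) + 33004) = 1/((-60 + 269**2) + 33004) = 1/((-60 + 72361) + 33004) = 1/(72301 + 33004) = 1/105305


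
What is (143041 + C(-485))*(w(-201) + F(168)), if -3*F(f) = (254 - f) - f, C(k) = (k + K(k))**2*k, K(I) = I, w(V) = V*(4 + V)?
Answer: -54229085051707/3 ≈ -1.8076e+13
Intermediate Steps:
C(k) = 4*k**3 (C(k) = (k + k)**2*k = (2*k)**2*k = (4*k**2)*k = 4*k**3)
F(f) = -254/3 + 2*f/3 (F(f) = -((254 - f) - f)/3 = -(254 - 2*f)/3 = -254/3 + 2*f/3)
(143041 + C(-485))*(w(-201) + F(168)) = (143041 + 4*(-485)**3)*(-201*(4 - 201) + (-254/3 + (2/3)*168)) = (143041 + 4*(-114084125))*(-201*(-197) + (-254/3 + 112)) = (143041 - 456336500)*(39597 + 82/3) = -456193459*118873/3 = -54229085051707/3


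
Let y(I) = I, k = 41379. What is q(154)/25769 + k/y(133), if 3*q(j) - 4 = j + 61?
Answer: 14606920/46949 ≈ 311.12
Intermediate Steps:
q(j) = 65/3 + j/3 (q(j) = 4/3 + (j + 61)/3 = 4/3 + (61 + j)/3 = 4/3 + (61/3 + j/3) = 65/3 + j/3)
q(154)/25769 + k/y(133) = (65/3 + (⅓)*154)/25769 + 41379/133 = (65/3 + 154/3)*(1/25769) + 41379*(1/133) = 73*(1/25769) + 41379/133 = 1/353 + 41379/133 = 14606920/46949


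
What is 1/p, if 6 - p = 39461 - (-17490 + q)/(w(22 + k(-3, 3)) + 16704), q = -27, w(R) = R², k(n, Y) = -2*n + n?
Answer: -17329/683733212 ≈ -2.5345e-5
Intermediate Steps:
k(n, Y) = -n
p = -683733212/17329 (p = 6 - (39461 - (-17490 - 27)/((22 - 1*(-3))² + 16704)) = 6 - (39461 - (-17517)/((22 + 3)² + 16704)) = 6 - (39461 - (-17517)/(25² + 16704)) = 6 - (39461 - (-17517)/(625 + 16704)) = 6 - (39461 - (-17517)/17329) = 6 - (39461 - 1*(-17517/17329)) = 6 - (39461 + 17517/17329) = 6 - 1*683837186/17329 = 6 - 683837186/17329 = -683733212/17329 ≈ -39456.)
1/p = 1/(-683733212/17329) = -17329/683733212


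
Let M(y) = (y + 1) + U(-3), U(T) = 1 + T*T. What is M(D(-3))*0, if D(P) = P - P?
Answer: 0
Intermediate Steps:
D(P) = 0
U(T) = 1 + T²
M(y) = 11 + y (M(y) = (y + 1) + (1 + (-3)²) = (1 + y) + (1 + 9) = (1 + y) + 10 = 11 + y)
M(D(-3))*0 = (11 + 0)*0 = 11*0 = 0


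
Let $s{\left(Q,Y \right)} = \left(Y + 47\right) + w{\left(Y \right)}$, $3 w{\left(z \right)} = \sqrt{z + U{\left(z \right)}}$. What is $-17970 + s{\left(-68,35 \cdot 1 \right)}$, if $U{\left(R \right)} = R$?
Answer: $-17888 + \frac{\sqrt{70}}{3} \approx -17885.0$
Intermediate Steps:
$w{\left(z \right)} = \frac{\sqrt{2} \sqrt{z}}{3}$ ($w{\left(z \right)} = \frac{\sqrt{z + z}}{3} = \frac{\sqrt{2 z}}{3} = \frac{\sqrt{2} \sqrt{z}}{3}$)
$s{\left(Q,Y \right)} = 47 + Y + \frac{\sqrt{2} \sqrt{Y}}{3}$ ($s{\left(Q,Y \right)} = \left(Y + 47\right) + \frac{\sqrt{2} \sqrt{Y}}{3} = \left(47 + Y\right) + \frac{\sqrt{2} \sqrt{Y}}{3} = 47 + Y + \frac{\sqrt{2} \sqrt{Y}}{3}$)
$-17970 + s{\left(-68,35 \cdot 1 \right)} = -17970 + \left(47 + 35 \cdot 1 + \frac{\sqrt{2} \sqrt{35 \cdot 1}}{3}\right) = -17970 + \left(47 + 35 + \frac{\sqrt{2} \sqrt{35}}{3}\right) = -17970 + \left(47 + 35 + \frac{\sqrt{70}}{3}\right) = -17970 + \left(82 + \frac{\sqrt{70}}{3}\right) = -17888 + \frac{\sqrt{70}}{3}$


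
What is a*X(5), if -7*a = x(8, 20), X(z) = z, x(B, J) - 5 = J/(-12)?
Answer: -50/21 ≈ -2.3810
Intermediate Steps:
x(B, J) = 5 - J/12 (x(B, J) = 5 + J/(-12) = 5 + J*(-1/12) = 5 - J/12)
a = -10/21 (a = -(5 - 1/12*20)/7 = -(5 - 5/3)/7 = -1/7*10/3 = -10/21 ≈ -0.47619)
a*X(5) = -10/21*5 = -50/21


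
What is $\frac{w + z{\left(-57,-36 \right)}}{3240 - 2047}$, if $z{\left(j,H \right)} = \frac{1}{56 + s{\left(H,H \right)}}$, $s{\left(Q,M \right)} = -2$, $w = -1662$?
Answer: $- \frac{89747}{64422} \approx -1.3931$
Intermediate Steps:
$z{\left(j,H \right)} = \frac{1}{54}$ ($z{\left(j,H \right)} = \frac{1}{56 - 2} = \frac{1}{54}$)
$\frac{w + z{\left(-57,-36 \right)}}{3240 - 2047} = \frac{-1662 + \frac{1}{54}}{3240 - 2047} = - \frac{89747}{54 \cdot 1193} = \left(- \frac{89747}{54}\right) \frac{1}{1193} = - \frac{89747}{64422}$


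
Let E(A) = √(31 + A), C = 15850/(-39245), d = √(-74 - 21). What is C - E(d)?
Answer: -3170/7849 - √(31 + I*√95) ≈ -6.0384 - 0.86491*I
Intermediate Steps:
d = I*√95 (d = √(-95) = I*√95 ≈ 9.7468*I)
C = -3170/7849 (C = 15850*(-1/39245) = -3170/7849 ≈ -0.40387)
C - E(d) = -3170/7849 - √(31 + I*√95)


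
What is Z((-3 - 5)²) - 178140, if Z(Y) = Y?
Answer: -178076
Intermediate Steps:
Z((-3 - 5)²) - 178140 = (-3 - 5)² - 178140 = (-8)² - 178140 = 64 - 178140 = -178076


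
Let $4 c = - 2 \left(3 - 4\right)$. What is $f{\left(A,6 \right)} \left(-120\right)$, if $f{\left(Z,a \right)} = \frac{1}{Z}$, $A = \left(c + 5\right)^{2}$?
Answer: $- \frac{480}{121} \approx -3.9669$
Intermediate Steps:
$c = \frac{1}{2}$ ($c = \frac{\left(-2\right) \left(3 - 4\right)}{4} = \frac{\left(-2\right) \left(-1\right)}{4} = \frac{1}{4} \cdot 2 = \frac{1}{2} \approx 0.5$)
$A = \frac{121}{4}$ ($A = \left(\frac{1}{2} + 5\right)^{2} = \left(\frac{11}{2}\right)^{2} = \frac{121}{4} \approx 30.25$)
$f{\left(A,6 \right)} \left(-120\right) = \frac{1}{\frac{121}{4}} \left(-120\right) = \frac{4}{121} \left(-120\right) = - \frac{480}{121}$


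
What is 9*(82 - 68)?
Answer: 126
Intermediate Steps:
9*(82 - 68) = 9*14 = 126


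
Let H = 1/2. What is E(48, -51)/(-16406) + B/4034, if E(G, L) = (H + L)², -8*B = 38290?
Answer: -44405463/33090902 ≈ -1.3419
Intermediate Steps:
B = -19145/4 (B = -⅛*38290 = -19145/4 ≈ -4786.3)
H = ½ (H = 1*(½) = ½ ≈ 0.50000)
E(G, L) = (½ + L)²
E(48, -51)/(-16406) + B/4034 = ((1 + 2*(-51))²/4)/(-16406) - 19145/4/4034 = ((1 - 102)²/4)*(-1/16406) - 19145/4*1/4034 = ((¼)*(-101)²)*(-1/16406) - 19145/16136 = ((¼)*10201)*(-1/16406) - 19145/16136 = (10201/4)*(-1/16406) - 19145/16136 = -10201/65624 - 19145/16136 = -44405463/33090902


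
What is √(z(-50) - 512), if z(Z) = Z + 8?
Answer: I*√554 ≈ 23.537*I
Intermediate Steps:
z(Z) = 8 + Z
√(z(-50) - 512) = √((8 - 50) - 512) = √(-42 - 512) = √(-554) = I*√554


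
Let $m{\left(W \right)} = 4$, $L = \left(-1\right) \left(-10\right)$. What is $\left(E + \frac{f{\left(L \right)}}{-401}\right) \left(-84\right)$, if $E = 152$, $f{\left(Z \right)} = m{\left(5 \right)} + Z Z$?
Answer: $- \frac{5111232}{401} \approx -12746.0$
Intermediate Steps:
$L = 10$
$f{\left(Z \right)} = 4 + Z^{2}$ ($f{\left(Z \right)} = 4 + Z Z = 4 + Z^{2}$)
$\left(E + \frac{f{\left(L \right)}}{-401}\right) \left(-84\right) = \left(152 + \frac{4 + 10^{2}}{-401}\right) \left(-84\right) = \left(152 + \left(4 + 100\right) \left(- \frac{1}{401}\right)\right) \left(-84\right) = \left(152 + 104 \left(- \frac{1}{401}\right)\right) \left(-84\right) = \left(152 - \frac{104}{401}\right) \left(-84\right) = \frac{60848}{401} \left(-84\right) = - \frac{5111232}{401}$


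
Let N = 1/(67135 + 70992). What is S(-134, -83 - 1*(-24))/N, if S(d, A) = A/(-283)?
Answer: 8149493/283 ≈ 28797.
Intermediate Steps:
S(d, A) = -A/283 (S(d, A) = A*(-1/283) = -A/283)
N = 1/138127 ≈ 7.2397e-6
S(-134, -83 - 1*(-24))/N = (-(-83 - 1*(-24))/283)/(1/138127) = -(-83 + 24)/283*138127 = -1/283*(-59)*138127 = (59/283)*138127 = 8149493/283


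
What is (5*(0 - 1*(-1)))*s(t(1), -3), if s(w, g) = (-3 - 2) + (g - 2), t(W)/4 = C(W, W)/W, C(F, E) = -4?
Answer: -50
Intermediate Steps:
t(W) = -16/W (t(W) = 4*(-4/W) = -16/W)
s(w, g) = -7 + g (s(w, g) = -5 + (-2 + g) = -7 + g)
(5*(0 - 1*(-1)))*s(t(1), -3) = (5*(0 - 1*(-1)))*(-7 - 3) = (5*(0 + 1))*(-10) = (5*1)*(-10) = 5*(-10) = -50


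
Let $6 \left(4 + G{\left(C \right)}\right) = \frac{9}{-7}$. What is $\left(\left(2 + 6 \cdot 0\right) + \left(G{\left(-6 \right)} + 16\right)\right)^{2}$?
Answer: $\frac{37249}{196} \approx 190.05$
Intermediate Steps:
$G{\left(C \right)} = - \frac{59}{14}$ ($G{\left(C \right)} = -4 + \frac{9 \frac{1}{-7}}{6} = -4 + \frac{9 \left(- \frac{1}{7}\right)}{6} = -4 + \frac{1}{6} \left(- \frac{9}{7}\right) = -4 - \frac{3}{14} = - \frac{59}{14}$)
$\left(\left(2 + 6 \cdot 0\right) + \left(G{\left(-6 \right)} + 16\right)\right)^{2} = \left(\left(2 + 6 \cdot 0\right) + \left(- \frac{59}{14} + 16\right)\right)^{2} = \left(\left(2 + 0\right) + \frac{165}{14}\right)^{2} = \left(2 + \frac{165}{14}\right)^{2} = \left(\frac{193}{14}\right)^{2} = \frac{37249}{196}$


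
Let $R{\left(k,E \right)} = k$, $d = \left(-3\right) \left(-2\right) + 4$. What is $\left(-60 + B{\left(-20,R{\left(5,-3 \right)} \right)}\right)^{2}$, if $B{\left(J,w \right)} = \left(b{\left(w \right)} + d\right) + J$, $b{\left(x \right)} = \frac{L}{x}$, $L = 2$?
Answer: $\frac{121104}{25} \approx 4844.2$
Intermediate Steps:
$d = 10$ ($d = 6 + 4 = 10$)
$b{\left(x \right)} = \frac{2}{x}$
$B{\left(J,w \right)} = 10 + J + \frac{2}{w}$ ($B{\left(J,w \right)} = \left(\frac{2}{w} + 10\right) + J = \left(10 + \frac{2}{w}\right) + J = 10 + J + \frac{2}{w}$)
$\left(-60 + B{\left(-20,R{\left(5,-3 \right)} \right)}\right)^{2} = \left(-60 + \left(10 - 20 + \frac{2}{5}\right)\right)^{2} = \left(-60 - \frac{48}{5}\right)^{2} = \left(- \frac{348}{5}\right)^{2} = \frac{121104}{25}$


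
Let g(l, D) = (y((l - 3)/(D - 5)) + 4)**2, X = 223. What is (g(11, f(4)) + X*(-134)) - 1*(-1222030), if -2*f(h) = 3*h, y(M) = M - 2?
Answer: 144250104/121 ≈ 1.1922e+6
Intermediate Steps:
y(M) = -2 + M
f(h) = -3*h/2
g(l, D) = (2 + (-3 + l)/(-5 + D))**2 (g(l, D) = ((-2 + (l - 3)/(D - 5)) + 4)**2 = ((-2 + (-3 + l)/(-5 + D)) + 4)**2 = (2 + (-3 + l)/(-5 + D))**2)
(g(11, f(4)) + X*(-134)) - 1*(-1222030) = ((-13 + 11 + 2*(-3/2*4))**2/(-5 - 3/2*4)**2 + 223*(-134)) - 1*(-1222030) = ((-13 + 11 + 2*(-6))**2/(-5 - 6)**2 - 29882) + 1222030 = ((-13 + 11 - 12)**2/(-11)**2 - 29882) + 1222030 = ((1/121)*(-14)**2 - 29882) + 1222030 = ((1/121)*196 - 29882) + 1222030 = (196/121 - 29882) + 1222030 = -3615526/121 + 1222030 = 144250104/121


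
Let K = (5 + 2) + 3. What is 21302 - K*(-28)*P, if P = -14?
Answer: 17382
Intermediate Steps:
K = 10 (K = 7 + 3 = 10)
21302 - K*(-28)*P = 21302 - 10*(-28)*(-14) = 21302 - (-280)*(-14) = 21302 - 1*3920 = 21302 - 3920 = 17382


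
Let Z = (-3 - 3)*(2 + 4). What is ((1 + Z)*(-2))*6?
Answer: 420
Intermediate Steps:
Z = -36 (Z = -6*6 = -36)
((1 + Z)*(-2))*6 = ((1 - 36)*(-2))*6 = -35*(-2)*6 = 70*6 = 420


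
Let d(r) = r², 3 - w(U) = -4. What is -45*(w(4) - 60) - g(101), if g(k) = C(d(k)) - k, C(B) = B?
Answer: -7715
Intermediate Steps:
w(U) = 7 (w(U) = 3 - 1*(-4) = 3 + 4 = 7)
g(k) = k² - k
-45*(w(4) - 60) - g(101) = -45*(7 - 60) - 101*(-1 + 101) = -45*(-53) - 101*100 = 2385 - 1*10100 = 2385 - 10100 = -7715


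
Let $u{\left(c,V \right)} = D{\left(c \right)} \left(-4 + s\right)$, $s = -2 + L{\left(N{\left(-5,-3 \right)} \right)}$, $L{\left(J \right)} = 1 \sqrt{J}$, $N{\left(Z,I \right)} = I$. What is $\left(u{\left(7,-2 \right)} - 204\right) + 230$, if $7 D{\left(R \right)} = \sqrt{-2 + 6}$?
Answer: $\frac{170}{7} + \frac{2 i \sqrt{3}}{7} \approx 24.286 + 0.49487 i$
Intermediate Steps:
$L{\left(J \right)} = \sqrt{J}$
$s = -2 + i \sqrt{3}$ ($s = -2 + \sqrt{-3} = -2 + i \sqrt{3} \approx -2.0 + 1.732 i$)
$D{\left(R \right)} = \frac{2}{7}$ ($D{\left(R \right)} = \frac{\sqrt{-2 + 6}}{7} = \frac{\sqrt{4}}{7} = \frac{1}{7} \cdot 2 = \frac{2}{7}$)
$u{\left(c,V \right)} = - \frac{12}{7} + \frac{2 i \sqrt{3}}{7}$ ($u{\left(c,V \right)} = \frac{2 \left(-4 - \left(2 - i \sqrt{3}\right)\right)}{7} = \frac{2 \left(-6 + i \sqrt{3}\right)}{7} = - \frac{12}{7} + \frac{2 i \sqrt{3}}{7}$)
$\left(u{\left(7,-2 \right)} - 204\right) + 230 = \left(\left(- \frac{12}{7} + \frac{2 i \sqrt{3}}{7}\right) - 204\right) + 230 = \left(- \frac{1440}{7} + \frac{2 i \sqrt{3}}{7}\right) + 230 = \frac{170}{7} + \frac{2 i \sqrt{3}}{7}$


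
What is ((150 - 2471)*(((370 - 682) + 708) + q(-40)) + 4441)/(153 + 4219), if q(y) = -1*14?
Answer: -882181/4372 ≈ -201.78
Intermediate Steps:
q(y) = -14
((150 - 2471)*(((370 - 682) + 708) + q(-40)) + 4441)/(153 + 4219) = ((150 - 2471)*(((370 - 682) + 708) - 14) + 4441)/(153 + 4219) = (-2321*((-312 + 708) - 14) + 4441)/4372 = (-2321*(396 - 14) + 4441)*(1/4372) = (-2321*382 + 4441)*(1/4372) = (-886622 + 4441)*(1/4372) = -882181*1/4372 = -882181/4372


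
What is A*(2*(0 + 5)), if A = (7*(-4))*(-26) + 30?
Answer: 7580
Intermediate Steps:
A = 758 (A = -28*(-26) + 30 = 728 + 30 = 758)
A*(2*(0 + 5)) = 758*(2*(0 + 5)) = 758*(2*5) = 758*10 = 7580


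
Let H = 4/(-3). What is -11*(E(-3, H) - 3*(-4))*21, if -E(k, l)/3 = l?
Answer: -3696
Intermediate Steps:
H = -4/3 (H = 4*(-1/3) = -4/3 ≈ -1.3333)
E(k, l) = -3*l
-11*(E(-3, H) - 3*(-4))*21 = -11*(-3*(-4/3) - 3*(-4))*21 = -11*(4 + 12)*21 = -11*16*21 = -176*21 = -3696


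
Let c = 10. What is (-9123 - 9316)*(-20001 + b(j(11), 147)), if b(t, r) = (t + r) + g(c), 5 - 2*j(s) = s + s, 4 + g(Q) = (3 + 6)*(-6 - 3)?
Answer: 735623905/2 ≈ 3.6781e+8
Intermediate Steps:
g(Q) = -85 (g(Q) = -4 + (3 + 6)*(-6 - 3) = -4 + 9*(-9) = -4 - 81 = -85)
j(s) = 5/2 - s (j(s) = 5/2 - (s + s)/2 = 5/2 - s)
b(t, r) = -85 + r + t (b(t, r) = (t + r) - 85 = (r + t) - 85 = -85 + r + t)
(-9123 - 9316)*(-20001 + b(j(11), 147)) = (-9123 - 9316)*(-20001 + (-85 + 147 + (5/2 - 1*11))) = -18439*(-20001 + (-85 + 147 + (5/2 - 11))) = -18439*(-20001 + (-85 + 147 - 17/2)) = -18439*(-20001 + 107/2) = -18439*(-39895/2) = 735623905/2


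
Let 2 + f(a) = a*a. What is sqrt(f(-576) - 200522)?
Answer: 2*sqrt(32813) ≈ 362.29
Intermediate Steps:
f(a) = -2 + a**2 (f(a) = -2 + a*a = -2 + a**2)
sqrt(f(-576) - 200522) = sqrt((-2 + (-576)**2) - 200522) = sqrt((-2 + 331776) - 200522) = sqrt(331774 - 200522) = sqrt(131252) = 2*sqrt(32813)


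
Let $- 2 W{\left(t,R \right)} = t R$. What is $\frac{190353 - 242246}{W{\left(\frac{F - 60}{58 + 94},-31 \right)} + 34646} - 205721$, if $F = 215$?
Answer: $- \frac{2167736833741}{10537189} \approx -2.0572 \cdot 10^{5}$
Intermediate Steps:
$W{\left(t,R \right)} = - \frac{R t}{2}$ ($W{\left(t,R \right)} = - \frac{t R}{2} = - \frac{R t}{2}$)
$\frac{190353 - 242246}{W{\left(\frac{F - 60}{58 + 94},-31 \right)} + 34646} - 205721 = \frac{190353 - 242246}{\left(- \frac{1}{2}\right) \left(-31\right) \frac{215 - 60}{58 + 94} + 34646} - 205721 = - \frac{51893}{\left(- \frac{1}{2}\right) \left(-31\right) \frac{155}{152} + 34646} - 205721 = - \frac{51893}{\frac{4805}{304} + 34646} - 205721 = - \frac{51893}{\frac{10537189}{304}} - 205721 = \left(-51893\right) \frac{304}{10537189} - 205721 = - \frac{15775472}{10537189} - 205721 = - \frac{2167736833741}{10537189}$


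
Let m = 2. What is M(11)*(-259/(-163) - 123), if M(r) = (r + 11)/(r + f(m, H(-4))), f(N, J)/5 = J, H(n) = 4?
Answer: -435380/5053 ≈ -86.163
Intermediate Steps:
f(N, J) = 5*J
M(r) = (11 + r)/(20 + r) (M(r) = (r + 11)/(r + 5*4) = (11 + r)/(r + 20) = (11 + r)/(20 + r))
M(11)*(-259/(-163) - 123) = ((11 + 11)/(20 + 11))*(-259/(-163) - 123) = (22/31)*(-259*(-1/163) - 123) = ((1/31)*22)*(259/163 - 123) = (22/31)*(-19790/163) = -435380/5053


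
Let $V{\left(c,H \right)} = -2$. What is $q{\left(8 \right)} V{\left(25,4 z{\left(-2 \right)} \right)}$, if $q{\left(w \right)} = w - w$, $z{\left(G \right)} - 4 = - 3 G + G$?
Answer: $0$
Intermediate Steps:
$z{\left(G \right)} = 4 - 2 G$ ($z{\left(G \right)} = 4 + \left(- 3 G + G\right) = 4 - 2 G$)
$q{\left(w \right)} = 0$
$q{\left(8 \right)} V{\left(25,4 z{\left(-2 \right)} \right)} = 0 \left(-2\right) = 0$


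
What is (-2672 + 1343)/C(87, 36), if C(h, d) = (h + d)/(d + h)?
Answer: -1329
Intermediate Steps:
C(h, d) = 1 (C(h, d) = (d + h)/(d + h) = 1)
(-2672 + 1343)/C(87, 36) = (-2672 + 1343)/1 = -1329*1 = -1329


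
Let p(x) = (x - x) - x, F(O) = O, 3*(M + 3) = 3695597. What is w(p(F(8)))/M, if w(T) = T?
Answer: -6/923897 ≈ -6.4942e-6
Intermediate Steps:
M = 3695588/3 (M = -3 + (1/3)*3695597 = -3 + 3695597/3 = 3695588/3 ≈ 1.2319e+6)
p(x) = -x (p(x) = 0 - x = -x)
w(p(F(8)))/M = (-1*8)/(3695588/3) = -8*3/3695588 = -6/923897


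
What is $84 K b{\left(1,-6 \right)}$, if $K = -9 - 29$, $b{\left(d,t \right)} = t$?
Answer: $19152$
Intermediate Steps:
$K = -38$ ($K = -9 - 29 = -38$)
$84 K b{\left(1,-6 \right)} = 84 \left(-38\right) \left(-6\right) = \left(-3192\right) \left(-6\right) = 19152$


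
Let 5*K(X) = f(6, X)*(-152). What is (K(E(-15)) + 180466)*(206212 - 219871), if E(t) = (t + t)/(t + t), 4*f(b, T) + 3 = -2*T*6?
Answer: -2466542220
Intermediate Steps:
f(b, T) = -¾ - 3*T (f(b, T) = -¾ + (-2*T*6)/4 = -¾ + (-12*T)/4 = -¾ - 3*T)
E(t) = 1 (E(t) = (2*t)/((2*t)) = (2*t)*(1/(2*t)) = 1)
K(X) = 114/5 + 456*X/5 (K(X) = ((-¾ - 3*X)*(-152))/5 = (114 + 456*X)/5 = 114/5 + 456*X/5)
(K(E(-15)) + 180466)*(206212 - 219871) = ((114/5 + (456/5)*1) + 180466)*(206212 - 219871) = ((114/5 + 456/5) + 180466)*(-13659) = (114 + 180466)*(-13659) = 180580*(-13659) = -2466542220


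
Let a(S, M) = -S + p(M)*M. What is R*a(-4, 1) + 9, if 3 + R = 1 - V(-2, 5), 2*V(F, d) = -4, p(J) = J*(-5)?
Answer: 9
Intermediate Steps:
p(J) = -5*J
V(F, d) = -2 (V(F, d) = (½)*(-4) = -2)
R = 0 (R = -3 + (1 - 1*(-2)) = -3 + (1 + 2) = -3 + 3 = 0)
a(S, M) = -S - 5*M² (a(S, M) = -S + (-5*M)*M = -S - 5*M²)
R*a(-4, 1) + 9 = 0*(-1*(-4) - 5*1²) + 9 = 0*(4 - 5*1) + 9 = 0*(4 - 5) + 9 = 0*(-1) + 9 = 0 + 9 = 9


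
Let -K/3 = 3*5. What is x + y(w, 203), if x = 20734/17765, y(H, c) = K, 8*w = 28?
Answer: -778691/17765 ≈ -43.833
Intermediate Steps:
w = 7/2 (w = (⅛)*28 = 7/2 ≈ 3.5000)
K = -45 (K = -9*5 = -3*15 = -45)
y(H, c) = -45
x = 20734/17765 (x = 20734*(1/17765) = 20734/17765 ≈ 1.1671)
x + y(w, 203) = 20734/17765 - 45 = -778691/17765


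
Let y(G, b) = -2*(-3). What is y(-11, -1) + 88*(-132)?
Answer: -11610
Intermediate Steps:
y(G, b) = 6
y(-11, -1) + 88*(-132) = 6 + 88*(-132) = 6 - 11616 = -11610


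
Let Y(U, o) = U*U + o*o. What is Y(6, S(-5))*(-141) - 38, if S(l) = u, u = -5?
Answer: -8639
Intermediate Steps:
S(l) = -5
Y(U, o) = U² + o²
Y(6, S(-5))*(-141) - 38 = (6² + (-5)²)*(-141) - 38 = (36 + 25)*(-141) - 38 = 61*(-141) - 38 = -8601 - 38 = -8639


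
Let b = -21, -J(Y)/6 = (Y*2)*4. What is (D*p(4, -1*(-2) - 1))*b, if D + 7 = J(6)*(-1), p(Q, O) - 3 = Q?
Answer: -41307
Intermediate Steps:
J(Y) = -48*Y (J(Y) = -6*Y*2*4 = -6*2*Y*4 = -48*Y)
p(Q, O) = 3 + Q
D = 281 (D = -7 - 48*6*(-1) = -7 - 288*(-1) = -7 + 288 = 281)
(D*p(4, -1*(-2) - 1))*b = (281*(3 + 4))*(-21) = (281*7)*(-21) = 1967*(-21) = -41307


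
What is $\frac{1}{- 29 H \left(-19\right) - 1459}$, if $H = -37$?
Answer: $- \frac{1}{21846} \approx -4.5775 \cdot 10^{-5}$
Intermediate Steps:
$\frac{1}{- 29 H \left(-19\right) - 1459} = \frac{1}{\left(-29\right) \left(-37\right) \left(-19\right) - 1459} = \frac{1}{1073 \left(-19\right) - 1459} = \frac{1}{-20387 - 1459} = \frac{1}{-21846} = - \frac{1}{21846}$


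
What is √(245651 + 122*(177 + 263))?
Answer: 3*√33259 ≈ 547.11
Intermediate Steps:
√(245651 + 122*(177 + 263)) = √(245651 + 122*440) = √(245651 + 53680) = √299331 = 3*√33259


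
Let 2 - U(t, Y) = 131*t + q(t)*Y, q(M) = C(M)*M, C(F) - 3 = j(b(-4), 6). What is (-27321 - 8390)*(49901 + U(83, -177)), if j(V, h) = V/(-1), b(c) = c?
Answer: -5066212437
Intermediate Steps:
j(V, h) = -V (j(V, h) = V*(-1) = -V)
C(F) = 7 (C(F) = 3 - 1*(-4) = 3 + 4 = 7)
q(M) = 7*M
U(t, Y) = 2 - 131*t - 7*Y*t (U(t, Y) = 2 - (131*t + (7*t)*Y) = 2 - (131*t + 7*Y*t) = 2 + (-131*t - 7*Y*t) = 2 - 131*t - 7*Y*t)
(-27321 - 8390)*(49901 + U(83, -177)) = (-27321 - 8390)*(49901 + (2 - 131*83 - 7*(-177)*83)) = -35711*(49901 + (2 - 10873 + 102837)) = -35711*(49901 + 91966) = -35711*141867 = -5066212437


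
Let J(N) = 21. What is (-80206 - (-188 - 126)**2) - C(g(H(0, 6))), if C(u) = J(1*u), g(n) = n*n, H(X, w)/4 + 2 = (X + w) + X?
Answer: -178823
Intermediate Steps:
H(X, w) = -8 + 4*w + 8*X (H(X, w) = -8 + 4*((X + w) + X) = -8 + 4*(w + 2*X) = -8 + (4*w + 8*X) = -8 + 4*w + 8*X)
g(n) = n**2
C(u) = 21
(-80206 - (-188 - 126)**2) - C(g(H(0, 6))) = (-80206 - (-188 - 126)**2) - 1*21 = (-80206 - 1*(-314)**2) - 21 = (-80206 - 1*98596) - 21 = (-80206 - 98596) - 21 = -178802 - 21 = -178823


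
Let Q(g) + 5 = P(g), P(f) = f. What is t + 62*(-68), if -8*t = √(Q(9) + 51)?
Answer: -4216 - √55/8 ≈ -4216.9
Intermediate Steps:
Q(g) = -5 + g
t = -√55/8 (t = -√((-5 + 9) + 51)/8 = -√(4 + 51)/8 = -√55/8 ≈ -0.92702)
t + 62*(-68) = -√55/8 + 62*(-68) = -√55/8 - 4216 = -4216 - √55/8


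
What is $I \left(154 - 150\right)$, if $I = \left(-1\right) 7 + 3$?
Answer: $-16$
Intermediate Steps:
$I = -4$ ($I = -7 + 3 = -4$)
$I \left(154 - 150\right) = - 4 \left(154 - 150\right) = \left(-4\right) 4 = -16$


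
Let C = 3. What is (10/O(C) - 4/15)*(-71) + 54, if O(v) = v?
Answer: -2456/15 ≈ -163.73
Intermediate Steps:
(10/O(C) - 4/15)*(-71) + 54 = (10/3 - 4/15)*(-71) + 54 = (46/15)*(-71) + 54 = -3266/15 + 54 = -2456/15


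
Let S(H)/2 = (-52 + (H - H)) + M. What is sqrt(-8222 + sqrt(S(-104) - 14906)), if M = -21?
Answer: sqrt(-8222 + 2*I*sqrt(3763)) ≈ 0.6765 + 90.678*I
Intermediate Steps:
S(H) = -146 (S(H) = 2*((-52 + (H - H)) - 21) = 2*((-52 + 0) - 21) = 2*(-52 - 21) = 2*(-73) = -146)
sqrt(-8222 + sqrt(S(-104) - 14906)) = sqrt(-8222 + sqrt(-146 - 14906)) = sqrt(-8222 + sqrt(-15052)) = sqrt(-8222 + 2*I*sqrt(3763))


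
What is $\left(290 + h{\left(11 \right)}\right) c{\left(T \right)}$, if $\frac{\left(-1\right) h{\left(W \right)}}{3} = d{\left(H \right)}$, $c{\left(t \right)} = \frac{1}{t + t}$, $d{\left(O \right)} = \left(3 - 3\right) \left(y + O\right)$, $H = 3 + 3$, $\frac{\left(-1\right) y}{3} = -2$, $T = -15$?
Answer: $- \frac{29}{3} \approx -9.6667$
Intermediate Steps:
$y = 6$ ($y = \left(-3\right) \left(-2\right) = 6$)
$H = 6$
$d{\left(O \right)} = 0$ ($d{\left(O \right)} = \left(3 - 3\right) \left(6 + O\right) = 0 \left(6 + O\right) = 0$)
$c{\left(t \right)} = \frac{1}{2 t}$
$h{\left(W \right)} = 0$ ($h{\left(W \right)} = \left(-3\right) 0 = 0$)
$\left(290 + h{\left(11 \right)}\right) c{\left(T \right)} = \left(290 + 0\right) \frac{1}{2 \left(-15\right)} = 290 \cdot \frac{1}{2} \left(- \frac{1}{15}\right) = 290 \left(- \frac{1}{30}\right) = - \frac{29}{3}$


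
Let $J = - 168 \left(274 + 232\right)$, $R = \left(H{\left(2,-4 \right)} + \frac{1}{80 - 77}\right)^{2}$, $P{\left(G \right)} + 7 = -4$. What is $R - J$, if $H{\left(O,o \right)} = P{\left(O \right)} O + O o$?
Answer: $\frac{772993}{9} \approx 85888.0$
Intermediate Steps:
$P{\left(G \right)} = -11$ ($P{\left(G \right)} = -7 - 4 = -11$)
$H{\left(O,o \right)} = - 11 O + O o$
$R = \frac{7921}{9}$ ($R = \left(2 \left(-11 - 4\right) + \frac{1}{80 - 77}\right)^{2} = \left(2 \left(-15\right) + \frac{1}{3}\right)^{2} = \left(-30 + \frac{1}{3}\right)^{2} = \left(- \frac{89}{3}\right)^{2} = \frac{7921}{9} \approx 880.11$)
$J = -85008$ ($J = \left(-168\right) 506 = -85008$)
$R - J = \frac{7921}{9} - -85008 = \frac{7921}{9} + 85008 = \frac{772993}{9}$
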